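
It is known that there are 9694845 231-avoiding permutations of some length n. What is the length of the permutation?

Permutations of [n] avoiding a fixed length-3 pattern are counted by C_n; 9694845 = C_15.

15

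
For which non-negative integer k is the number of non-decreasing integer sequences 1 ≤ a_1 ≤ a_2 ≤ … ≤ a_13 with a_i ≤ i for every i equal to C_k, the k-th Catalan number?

Such sub-staircase sequences of length n are counted by C_n; here n = 13.

13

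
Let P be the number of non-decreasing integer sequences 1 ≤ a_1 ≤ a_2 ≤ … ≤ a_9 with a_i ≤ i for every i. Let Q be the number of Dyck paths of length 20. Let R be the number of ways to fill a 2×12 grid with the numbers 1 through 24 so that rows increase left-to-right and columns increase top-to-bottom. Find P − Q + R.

Such sub-staircase sequences of length n are counted by C_n; here n = 9. So P = C_9 = 4862.
Paths of 10 up- and 10 down-steps that never dip below the axis are Dyck paths; their count is C_10. So Q = C_10 = 16796.
By the hook-length formula (or a Dyck-path bijection), SYT of shape 2×12 number C_12. So R = C_12 = 208012.
P − Q + R = 4862 − 16796 + 208012 = 196078.

196078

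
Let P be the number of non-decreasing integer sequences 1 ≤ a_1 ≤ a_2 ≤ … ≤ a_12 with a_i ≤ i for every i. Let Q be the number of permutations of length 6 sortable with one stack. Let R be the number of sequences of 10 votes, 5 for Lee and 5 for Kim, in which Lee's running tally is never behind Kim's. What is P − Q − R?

Such sub-staircase sequences of length n are counted by C_n; here n = 12. So P = C_12 = 208012.
Stack-sortable permutations are exactly the 231-avoiding ones, counted by C_n; here n = 6. So Q = C_6 = 132.
Reading a vote for the leader as '(' and for the other as ')' turns such a sequence into a balanced string of 5 pairs, so the count is C_5. So R = C_5 = 42.
P − Q − R = 208012 − 132 − 42 = 207838.

207838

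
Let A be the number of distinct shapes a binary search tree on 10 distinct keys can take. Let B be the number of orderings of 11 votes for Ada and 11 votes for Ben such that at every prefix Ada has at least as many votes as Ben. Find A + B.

75582

There are C_n binary search tree shapes on n keys; with n = 10 that is C_10. So A = C_10 = 16796.
Reading a vote for the leader as '(' and for the other as ')' turns such a sequence into a balanced string of 11 pairs, so the count is C_11. So B = C_11 = 58786.
A + B = 16796 + 58786 = 75582.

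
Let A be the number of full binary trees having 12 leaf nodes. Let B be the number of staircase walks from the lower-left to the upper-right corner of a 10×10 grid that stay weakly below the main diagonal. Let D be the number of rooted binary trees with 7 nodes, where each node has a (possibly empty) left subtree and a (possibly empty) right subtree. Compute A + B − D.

75153

Full binary trees with 12 leaves have 12−1 = 11 internal nodes, so there are C_11 of them. So A = C_11 = 58786.
Sub-diagonal monotone paths from (0,0) to (10,10) biject with Dyck paths of semilength 10, giving C_10. So B = C_10 = 16796.
There are C_n binary search tree shapes on n keys; with n = 7 that is C_7. So D = C_7 = 429.
A + B − D = 58786 + 16796 − 429 = 75153.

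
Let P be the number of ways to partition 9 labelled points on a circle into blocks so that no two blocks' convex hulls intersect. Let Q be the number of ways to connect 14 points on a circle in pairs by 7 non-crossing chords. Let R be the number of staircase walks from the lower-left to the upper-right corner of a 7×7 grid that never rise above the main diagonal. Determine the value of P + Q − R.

4862

The non-crossing partitions of [9] form a lattice of size C_9. So P = C_9 = 4862.
Pairing 14 circle points by 7 non-crossing chords gives C_7 matchings. So Q = C_7 = 429.
Monotone paths in an n×n grid that stay weakly below the diagonal are counted by C_n; here n = 7. So R = C_7 = 429.
P + Q − R = 4862 + 429 − 429 = 4862.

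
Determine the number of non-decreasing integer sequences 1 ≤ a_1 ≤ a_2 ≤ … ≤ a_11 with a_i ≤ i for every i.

Such sub-staircase sequences of length n are counted by C_n; here n = 11.
C_11 = C(22,11)/12 = 705432/12 = 58786.

58786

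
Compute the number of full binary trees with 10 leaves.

4862

A full binary tree with L leaves has L−1 internal nodes and is counted by C_{L−1}; L = 10 gives C_9.
C_9 = 4862.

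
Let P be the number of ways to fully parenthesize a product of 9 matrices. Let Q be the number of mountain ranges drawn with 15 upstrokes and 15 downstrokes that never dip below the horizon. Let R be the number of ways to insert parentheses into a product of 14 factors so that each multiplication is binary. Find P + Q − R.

8953375

Ways to associate a product of 9 factors correspond to binary trees on 9 leaves, so the count is C_8. So P = C_8 = 1430.
Dyck paths of semilength n (length 2n) are counted by C_n; here n = 15. So Q = C_15 = 9694845.
Ways to associate a product of 14 factors correspond to binary trees on 14 leaves, so the count is C_13. So R = C_13 = 742900.
P + Q − R = 1430 + 9694845 − 742900 = 8953375.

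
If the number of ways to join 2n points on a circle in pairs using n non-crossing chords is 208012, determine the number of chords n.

Non-crossing pairings of 2n points on a circle are counted by C_n; 208012 = C_12.

12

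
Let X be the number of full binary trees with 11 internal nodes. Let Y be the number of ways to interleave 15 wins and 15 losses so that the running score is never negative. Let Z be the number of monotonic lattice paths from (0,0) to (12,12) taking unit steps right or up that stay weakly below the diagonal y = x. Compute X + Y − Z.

9545619

Full binary trees with n internal nodes are counted by C_n; here n = 11. So X = C_11 = 58786.
Reading a vote for the leader as '(' and for the other as ')' turns such a sequence into a balanced string of 15 pairs, so the count is C_15. So Y = C_15 = 9694845.
Monotone paths in an n×n grid that stay weakly below the diagonal are counted by C_n; here n = 12. So Z = C_12 = 208012.
X + Y − Z = 58786 + 9694845 − 208012 = 9545619.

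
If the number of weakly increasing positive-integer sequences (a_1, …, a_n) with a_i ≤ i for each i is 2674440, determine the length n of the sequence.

14

Such sub-staircase sequences of length n are counted by C_n, and C_14 = 2674440.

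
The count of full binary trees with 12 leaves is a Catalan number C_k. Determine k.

11

Full binary trees with 12 leaves have 12−1 = 11 internal nodes, so there are C_11 of them.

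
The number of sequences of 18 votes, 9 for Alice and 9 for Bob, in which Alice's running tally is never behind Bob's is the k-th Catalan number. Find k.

9

Reading a vote for the leader as '(' and for the other as ')' turns such a sequence into a balanced string of 9 pairs, so the count is C_9.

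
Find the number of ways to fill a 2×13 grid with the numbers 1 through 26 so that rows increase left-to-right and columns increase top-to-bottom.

By the hook-length formula (or a Dyck-path bijection), SYT of shape 2×13 number C_13.
C_13 = C_12 · 2(2·12+1)/(12+2) = 208012 · 50/14 = 742900.

742900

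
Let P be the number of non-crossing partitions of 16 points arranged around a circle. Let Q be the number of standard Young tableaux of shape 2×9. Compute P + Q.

Non-crossing partitions of an n-element set are counted by C_n; here n = 16. So P = C_16 = 35357670.
Standard Young tableaux of shape 2×n are counted by C_n; here n = 9. So Q = C_9 = 4862.
P + Q = 35357670 + 4862 = 35362532.

35362532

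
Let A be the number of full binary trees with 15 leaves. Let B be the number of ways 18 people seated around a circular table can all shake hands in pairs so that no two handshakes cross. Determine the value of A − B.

2669578

A full binary tree with L leaves has L−1 internal nodes and is counted by C_{L−1}; L = 15 gives C_14. So A = C_14 = 2674440.
Non-crossing handshake pairings of 2n people are counted by C_n; 18 people gives n = 9. So B = C_9 = 4862.
A − B = 2674440 − 4862 = 2669578.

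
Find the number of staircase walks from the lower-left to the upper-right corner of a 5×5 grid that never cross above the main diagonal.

Sub-diagonal monotone paths from (0,0) to (5,5) biject with Dyck paths of semilength 5, giving C_5.
C_5 = C(10,5)/6 = 252/6 = 42.

42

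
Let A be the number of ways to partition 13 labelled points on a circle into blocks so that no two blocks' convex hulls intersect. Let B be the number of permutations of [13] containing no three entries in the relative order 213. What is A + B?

Non-crossing partitions of an n-element set are counted by C_n; here n = 13. So A = C_13 = 742900.
For any fixed pattern of length 3, the pattern-avoiding permutations of [13] number C_13. So B = C_13 = 742900.
A + B = 742900 + 742900 = 1485800.

1485800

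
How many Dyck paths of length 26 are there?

742900

A Dyck path with 13 up-steps and 13 down-steps has semilength 13, so there are C_13 of them.
C_13 = C(26,13)/14 = 10400600/14 = 742900.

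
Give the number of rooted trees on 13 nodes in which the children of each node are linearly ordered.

Rooted ordered (plane) trees on m nodes have m−1 edges and are counted by C_{m−1}; m = 13 gives C_12.
C_12 = 208012.

208012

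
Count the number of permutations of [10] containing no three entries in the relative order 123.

16796

For any fixed pattern of length 3, the pattern-avoiding permutations of [10] number C_10.
C_10 = C(20,10)/11 = 184756/11 = 16796.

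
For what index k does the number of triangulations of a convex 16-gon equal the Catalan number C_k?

The number of triangulations of a 16-gon is the Catalan number C_14 (index = sides − 2).

14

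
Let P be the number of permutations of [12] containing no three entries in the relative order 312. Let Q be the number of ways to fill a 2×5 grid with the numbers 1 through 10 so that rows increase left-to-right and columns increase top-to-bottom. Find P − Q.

207970

For any fixed pattern of length 3, the pattern-avoiding permutations of [12] number C_12. So P = C_12 = 208012.
Standard Young tableaux of shape 2×n are counted by C_n; here n = 5. So Q = C_5 = 42.
P − Q = 208012 − 42 = 207970.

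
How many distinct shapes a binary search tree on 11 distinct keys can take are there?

Binary trees (left/right distinguished) on n nodes are counted by C_n; here n = 11.
C_11 = C(22,11)/12 = 705432/12 = 58786.

58786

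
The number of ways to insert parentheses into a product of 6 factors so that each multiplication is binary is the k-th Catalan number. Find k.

Bracketing 6 factors into binary products is counted by C_{6−1} = C_5.

5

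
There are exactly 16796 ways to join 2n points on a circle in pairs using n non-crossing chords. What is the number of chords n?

10

Non-crossing pairings of 2n points on a circle are counted by C_n, and C_10 = 16796.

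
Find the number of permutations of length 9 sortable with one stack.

By Knuth's characterisation, the stack-sortable permutations of length 9 are the 231-avoiders, numbering C_9.
C_9 = 4862.

4862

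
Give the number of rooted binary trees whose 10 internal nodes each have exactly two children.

The number of full binary trees on 10 internal nodes is the Catalan number C_10.
C_10 = C_9 · 2(2·9+1)/(9+2) = 4862 · 38/11 = 16796.

16796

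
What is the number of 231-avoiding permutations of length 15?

For any fixed pattern of length 3, the pattern-avoiding permutations of [15] number C_15.
C_15 = C_14 · 2(2·14+1)/(14+2) = 2674440 · 58/16 = 9694845.

9694845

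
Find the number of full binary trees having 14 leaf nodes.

742900

Full binary trees with 14 leaves have 14−1 = 13 internal nodes, so there are C_13 of them.
C_13 = C(26,13)/14 = 10400600/14 = 742900.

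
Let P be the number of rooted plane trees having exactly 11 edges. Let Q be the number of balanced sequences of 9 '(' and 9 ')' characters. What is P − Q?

Rooted ordered trees with n edges are counted by C_n; here n = 11. So P = C_11 = 58786.
Balanced strings of n pairs of brackets are counted by C_n; here n = 9. So Q = C_9 = 4862.
P − Q = 58786 − 4862 = 53924.

53924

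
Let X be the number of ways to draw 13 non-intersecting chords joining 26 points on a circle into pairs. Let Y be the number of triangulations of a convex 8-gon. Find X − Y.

742768

Pairing 26 circle points by 13 non-crossing chords gives C_13 matchings. So X = C_13 = 742900.
A convex 8-gon is triangulated into 6 triangles, and the number of such triangulations is the Catalan number C_{8−2} = C_6. So Y = C_6 = 132.
X − Y = 742900 − 132 = 742768.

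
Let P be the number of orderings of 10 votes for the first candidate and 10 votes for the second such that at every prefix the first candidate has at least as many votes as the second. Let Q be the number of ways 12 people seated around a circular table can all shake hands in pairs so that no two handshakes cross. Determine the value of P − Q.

16664

Reading a vote for the leader as '(' and for the other as ')' turns such a sequence into a balanced string of 10 pairs, so the count is C_10. So P = C_10 = 16796.
With 12 = 2·6 people, non-crossing handshake pairings are non-crossing perfect matchings on a circle, counted by C_6. So Q = C_6 = 132.
P − Q = 16796 − 132 = 16664.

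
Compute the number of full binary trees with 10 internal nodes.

The number of full binary trees on 10 internal nodes is the Catalan number C_10.
C_10 = 16796.

16796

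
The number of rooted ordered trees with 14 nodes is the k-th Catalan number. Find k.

Rooted ordered (plane) trees on m nodes have m−1 edges and are counted by C_{m−1}; m = 14 gives C_13.

13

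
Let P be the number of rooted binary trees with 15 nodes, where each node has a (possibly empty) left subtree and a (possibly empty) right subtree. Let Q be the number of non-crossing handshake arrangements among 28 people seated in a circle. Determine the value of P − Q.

There are C_n binary search tree shapes on n keys; with n = 15 that is C_15. So P = C_15 = 9694845.
With 28 = 2·14 people, non-crossing handshake pairings are non-crossing perfect matchings on a circle, counted by C_14. So Q = C_14 = 2674440.
P − Q = 9694845 − 2674440 = 7020405.

7020405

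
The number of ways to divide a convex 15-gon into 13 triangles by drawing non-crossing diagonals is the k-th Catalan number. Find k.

A convex 15-gon is triangulated into 13 triangles, and the number of such triangulations is the Catalan number C_{15−2} = C_13.

13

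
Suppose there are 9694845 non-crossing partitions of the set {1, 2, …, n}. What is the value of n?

15

Non-crossing partitions of [n] are counted by C_n. Since C_15 = 9694845, the index is 15.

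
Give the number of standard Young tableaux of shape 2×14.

2674440

By the hook-length formula (or a Dyck-path bijection), SYT of shape 2×14 number C_14.
C_14 = C_13 · 2(2·13+1)/(13+2) = 742900 · 54/15 = 2674440.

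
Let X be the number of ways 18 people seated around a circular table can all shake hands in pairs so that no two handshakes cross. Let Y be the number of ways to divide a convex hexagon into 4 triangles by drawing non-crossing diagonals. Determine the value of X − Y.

4848

Non-crossing handshake pairings of 2n people are counted by C_n; 18 people gives n = 9. So X = C_9 = 4862.
The number of triangulations of a 6-gon is the Catalan number C_4 (index = sides − 2). So Y = C_4 = 14.
X − Y = 4862 − 14 = 4848.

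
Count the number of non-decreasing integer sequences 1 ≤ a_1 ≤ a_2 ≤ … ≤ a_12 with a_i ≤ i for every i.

208012

Weakly increasing sequences with a_i ≤ i biject with Dyck paths of semilength 12, so there are C_12.
C_12 = C(24,12)/13 = 2704156/13 = 208012.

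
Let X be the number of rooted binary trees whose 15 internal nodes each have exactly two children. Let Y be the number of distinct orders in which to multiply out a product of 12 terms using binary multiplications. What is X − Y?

The number of full binary trees on 15 internal nodes is the Catalan number C_15. So X = C_15 = 9694845.
Ways to associate a product of 12 factors correspond to binary trees on 12 leaves, so the count is C_11. So Y = C_11 = 58786.
X − Y = 9694845 − 58786 = 9636059.

9636059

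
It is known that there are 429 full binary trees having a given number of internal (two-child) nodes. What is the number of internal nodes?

Full binary trees with n internal nodes are counted by C_n; 429 = C_7.

7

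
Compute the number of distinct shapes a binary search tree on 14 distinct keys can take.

There are C_n binary search tree shapes on n keys; with n = 14 that is C_14.
C_14 = C(28,14)/15 = 40116600/15 = 2674440.

2674440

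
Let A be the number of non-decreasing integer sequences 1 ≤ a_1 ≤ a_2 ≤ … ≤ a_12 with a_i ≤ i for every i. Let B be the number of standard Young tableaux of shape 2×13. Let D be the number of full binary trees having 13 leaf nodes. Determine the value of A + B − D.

Weakly increasing sequences with a_i ≤ i biject with Dyck paths of semilength 12, so there are C_12. So A = C_12 = 208012.
By the hook-length formula (or a Dyck-path bijection), SYT of shape 2×13 number C_13. So B = C_13 = 742900.
A full binary tree with L leaves has L−1 internal nodes and is counted by C_{L−1}; L = 13 gives C_12. So D = C_12 = 208012.
A + B − D = 208012 + 742900 − 208012 = 742900.

742900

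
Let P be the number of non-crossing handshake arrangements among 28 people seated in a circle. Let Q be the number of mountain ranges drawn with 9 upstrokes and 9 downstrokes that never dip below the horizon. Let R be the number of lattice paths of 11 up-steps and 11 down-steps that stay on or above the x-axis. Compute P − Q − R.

2610792

Non-crossing handshake pairings of 2n people are counted by C_n; 28 people gives n = 14. So P = C_14 = 2674440.
A Dyck path with 9 up-steps and 9 down-steps has semilength 9, so there are C_9 of them. So Q = C_9 = 4862.
A Dyck path with 11 up-steps and 11 down-steps has semilength 11, so there are C_11 of them. So R = C_11 = 58786.
P − Q − R = 2674440 − 4862 − 58786 = 2610792.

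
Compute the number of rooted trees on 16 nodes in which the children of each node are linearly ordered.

A rooted plane tree on 16 nodes has 15 edges, and such trees are counted by C_15.
C_15 = 9694845.

9694845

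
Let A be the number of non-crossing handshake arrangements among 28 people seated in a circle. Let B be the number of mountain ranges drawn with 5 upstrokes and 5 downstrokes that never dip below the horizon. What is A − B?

2674398

With 28 = 2·14 people, non-crossing handshake pairings are non-crossing perfect matchings on a circle, counted by C_14. So A = C_14 = 2674440.
Paths of 5 up- and 5 down-steps that never dip below the axis are Dyck paths; their count is C_5. So B = C_5 = 42.
A − B = 2674440 − 42 = 2674398.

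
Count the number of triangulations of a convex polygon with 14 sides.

208012

A convex 14-gon is triangulated into 12 triangles, and the number of such triangulations is the Catalan number C_{14−2} = C_12.
C_12 = C(24,12)/13 = 2704156/13 = 208012.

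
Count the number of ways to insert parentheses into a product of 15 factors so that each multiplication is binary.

Bracketing 15 factors into binary products is counted by C_{15−1} = C_14.
C_14 = C_13 · 2(2·13+1)/(13+2) = 742900 · 54/15 = 2674440.

2674440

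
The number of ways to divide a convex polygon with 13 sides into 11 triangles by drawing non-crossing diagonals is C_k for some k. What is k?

11

Triangulations of a convex m-gon are counted by C_{m−2}; with m = 13 this is C_11.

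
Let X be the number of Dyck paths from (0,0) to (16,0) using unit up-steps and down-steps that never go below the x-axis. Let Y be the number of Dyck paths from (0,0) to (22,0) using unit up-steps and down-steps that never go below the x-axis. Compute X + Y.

60216

A Dyck path with 8 up-steps and 8 down-steps has semilength 8, so there are C_8 of them. So X = C_8 = 1430.
Paths of 11 up- and 11 down-steps that never dip below the axis are Dyck paths; their count is C_11. So Y = C_11 = 58786.
X + Y = 1430 + 58786 = 60216.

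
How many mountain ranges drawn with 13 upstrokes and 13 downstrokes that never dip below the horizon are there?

742900

A Dyck path with 13 up-steps and 13 down-steps has semilength 13, so there are C_13 of them.
C_13 = C(26,13)/14 = 10400600/14 = 742900.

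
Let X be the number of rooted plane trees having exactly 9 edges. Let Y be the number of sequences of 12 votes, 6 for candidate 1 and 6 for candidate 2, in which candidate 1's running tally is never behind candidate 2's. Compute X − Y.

4730

A rooted plane tree with 9 edges has 10 nodes, and the count is C_9. So X = C_9 = 4862.
Reading a vote for the leader as '(' and for the other as ')' turns such a sequence into a balanced string of 6 pairs, so the count is C_6. So Y = C_6 = 132.
X − Y = 4862 − 132 = 4730.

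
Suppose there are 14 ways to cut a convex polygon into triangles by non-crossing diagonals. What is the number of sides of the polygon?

6

Triangulations of a convex m-gon are counted by C_{m−2}, and C_4 = 14.
So m − 2 = 4, giving m = 6 sides.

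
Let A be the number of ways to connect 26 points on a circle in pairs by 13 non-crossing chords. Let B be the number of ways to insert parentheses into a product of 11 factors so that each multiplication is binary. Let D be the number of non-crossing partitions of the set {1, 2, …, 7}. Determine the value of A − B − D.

Pairing 26 circle points by 13 non-crossing chords gives C_13 matchings. So A = C_13 = 742900.
Ways to associate a product of 11 factors correspond to binary trees on 11 leaves, so the count is C_10. So B = C_10 = 16796.
Non-crossing partitions of an n-element set are counted by C_n; here n = 7. So D = C_7 = 429.
A − B − D = 742900 − 16796 − 429 = 725675.

725675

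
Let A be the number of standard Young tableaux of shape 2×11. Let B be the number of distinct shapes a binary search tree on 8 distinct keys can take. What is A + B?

60216

By the hook-length formula (or a Dyck-path bijection), SYT of shape 2×11 number C_11. So A = C_11 = 58786.
Binary trees (left/right distinguished) on n nodes are counted by C_n; here n = 8. So B = C_8 = 1430.
A + B = 58786 + 1430 = 60216.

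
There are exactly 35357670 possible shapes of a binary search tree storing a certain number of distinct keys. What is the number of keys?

16

Binary search tree shapes on n keys are counted by C_n. The Catalan number equal to 35357670 is C_16.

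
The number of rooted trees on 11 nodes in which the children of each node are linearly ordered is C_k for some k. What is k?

A rooted plane tree on 11 nodes has 10 edges, and such trees are counted by C_10.

10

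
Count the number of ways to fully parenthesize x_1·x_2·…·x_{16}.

9694845

Parenthesizations of m factors correspond to full binary trees with m leaves, counted by C_{m−1}; m = 16 gives C_15.
C_15 = C_14 · 2(2·14+1)/(14+2) = 2674440 · 58/16 = 9694845.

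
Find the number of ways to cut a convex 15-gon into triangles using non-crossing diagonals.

Triangulations of a convex m-gon are counted by C_{m−2}; with m = 15 this is C_13.
C_13 = C(26,13)/14 = 10400600/14 = 742900.

742900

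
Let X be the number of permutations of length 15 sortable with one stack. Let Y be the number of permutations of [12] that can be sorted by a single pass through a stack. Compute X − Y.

9486833

Stack-sortable permutations are exactly the 231-avoiding ones, counted by C_n; here n = 15. So X = C_15 = 9694845.
Stack-sortable permutations are exactly the 231-avoiding ones, counted by C_n; here n = 12. So Y = C_12 = 208012.
X − Y = 9694845 − 208012 = 9486833.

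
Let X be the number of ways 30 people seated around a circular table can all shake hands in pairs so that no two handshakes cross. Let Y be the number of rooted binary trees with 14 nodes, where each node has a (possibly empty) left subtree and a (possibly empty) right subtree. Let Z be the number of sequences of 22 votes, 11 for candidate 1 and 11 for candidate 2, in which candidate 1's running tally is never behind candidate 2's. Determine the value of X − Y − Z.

6961619

With 30 = 2·15 people, non-crossing handshake pairings are non-crossing perfect matchings on a circle, counted by C_15. So X = C_15 = 9694845.
Rooted binary trees with 14 nodes (each child slot possibly empty) number C_14. So Y = C_14 = 2674440.
Reading a vote for the leader as '(' and for the other as ')' turns such a sequence into a balanced string of 11 pairs, so the count is C_11. So Z = C_11 = 58786.
X − Y − Z = 9694845 − 2674440 − 58786 = 6961619.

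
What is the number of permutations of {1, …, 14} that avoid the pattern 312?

2674440

Permutations of [n] avoiding any single length-3 pattern are counted by C_n; here n = 14.
C_14 = C_13 · 2(2·13+1)/(13+2) = 742900 · 54/15 = 2674440.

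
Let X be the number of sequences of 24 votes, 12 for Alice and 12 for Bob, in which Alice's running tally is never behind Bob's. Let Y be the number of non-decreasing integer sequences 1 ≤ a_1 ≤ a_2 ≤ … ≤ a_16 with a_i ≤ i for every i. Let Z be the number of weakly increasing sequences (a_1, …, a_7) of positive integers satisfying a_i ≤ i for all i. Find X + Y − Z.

35565253

Ballot sequences with n votes each where one side never trails are Dyck words, counted by C_n; here n = 12. So X = C_12 = 208012.
Such sub-staircase sequences of length n are counted by C_n; here n = 16. So Y = C_16 = 35357670.
Weakly increasing sequences with a_i ≤ i biject with Dyck paths of semilength 7, so there are C_7. So Z = C_7 = 429.
X + Y − Z = 208012 + 35357670 − 429 = 35565253.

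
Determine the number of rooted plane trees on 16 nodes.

Rooted ordered (plane) trees on m nodes have m−1 edges and are counted by C_{m−1}; m = 16 gives C_15.
C_15 = C_14 · 2(2·14+1)/(14+2) = 2674440 · 58/16 = 9694845.

9694845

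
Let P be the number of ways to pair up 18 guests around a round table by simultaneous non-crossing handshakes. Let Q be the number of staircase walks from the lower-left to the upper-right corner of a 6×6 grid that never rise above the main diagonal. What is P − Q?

Non-crossing handshake pairings of 2n people are counted by C_n; 18 people gives n = 9. So P = C_9 = 4862.
Monotone paths in an n×n grid that stay weakly below the diagonal are counted by C_n; here n = 6. So Q = C_6 = 132.
P − Q = 4862 − 132 = 4730.

4730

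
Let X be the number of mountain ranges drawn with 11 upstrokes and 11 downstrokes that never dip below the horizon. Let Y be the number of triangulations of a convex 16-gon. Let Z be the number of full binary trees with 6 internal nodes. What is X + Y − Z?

A Dyck path with 11 up-steps and 11 down-steps has semilength 11, so there are C_11 of them. So X = C_11 = 58786.
Triangulations of a convex m-gon are counted by C_{m−2}; with m = 16 this is C_14. So Y = C_14 = 2674440.
The number of full binary trees on 6 internal nodes is the Catalan number C_6. So Z = C_6 = 132.
X + Y − Z = 58786 + 2674440 − 132 = 2733094.

2733094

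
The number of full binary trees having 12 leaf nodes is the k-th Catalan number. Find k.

Full binary trees with 12 leaves have 12−1 = 11 internal nodes, so there are C_11 of them.

11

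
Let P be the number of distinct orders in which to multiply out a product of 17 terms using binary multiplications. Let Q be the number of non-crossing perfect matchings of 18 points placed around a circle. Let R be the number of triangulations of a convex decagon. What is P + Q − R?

35361102

Bracketing 17 factors into binary products is counted by C_{17−1} = C_16. So P = C_16 = 35357670.
Pairing 18 circle points by 9 non-crossing chords gives C_9 matchings. So Q = C_9 = 4862.
A convex 10-gon is triangulated into 8 triangles, and the number of such triangulations is the Catalan number C_{10−2} = C_8. So R = C_8 = 1430.
P + Q − R = 35357670 + 4862 − 1430 = 35361102.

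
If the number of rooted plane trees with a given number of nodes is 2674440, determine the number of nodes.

Rooted ordered trees on m nodes are counted by C_{m−1}. Since C_14 = 2674440, the index is 14.
So the index is 14, and the number of nodes is 14 + 1 = 15.

15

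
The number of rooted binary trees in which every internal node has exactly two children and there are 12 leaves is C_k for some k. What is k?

Full binary trees with 12 leaves have 12−1 = 11 internal nodes, so there are C_11 of them.

11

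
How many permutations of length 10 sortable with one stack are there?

16796

Stack-sortable permutations are exactly the 231-avoiding ones, counted by C_n; here n = 10.
C_10 = C(20,10)/11 = 184756/11 = 16796.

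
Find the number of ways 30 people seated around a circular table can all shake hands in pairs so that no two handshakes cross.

9694845

Non-crossing handshake pairings of 2n people are counted by C_n; 30 people gives n = 15.
C_15 = C(30,15)/16 = 155117520/16 = 9694845.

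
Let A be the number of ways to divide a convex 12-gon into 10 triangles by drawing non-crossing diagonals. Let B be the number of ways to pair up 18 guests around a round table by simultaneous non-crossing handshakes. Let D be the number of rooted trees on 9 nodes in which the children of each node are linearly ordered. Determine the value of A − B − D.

The number of triangulations of a 12-gon is the Catalan number C_10 (index = sides − 2). So A = C_10 = 16796.
Non-crossing handshake pairings of 2n people are counted by C_n; 18 people gives n = 9. So B = C_9 = 4862.
Rooted ordered (plane) trees on m nodes have m−1 edges and are counted by C_{m−1}; m = 9 gives C_8. So D = C_8 = 1430.
A − B − D = 16796 − 4862 − 1430 = 10504.

10504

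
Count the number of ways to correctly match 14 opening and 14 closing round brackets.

Balanced strings of n pairs of brackets are counted by C_n; here n = 14.
C_14 = 2674440.

2674440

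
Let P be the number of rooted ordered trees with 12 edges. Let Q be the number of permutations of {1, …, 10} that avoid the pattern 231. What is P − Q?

A rooted plane tree with 12 edges has 13 nodes, and the count is C_12. So P = C_12 = 208012.
For any fixed pattern of length 3, the pattern-avoiding permutations of [10] number C_10. So Q = C_10 = 16796.
P − Q = 208012 − 16796 = 191216.

191216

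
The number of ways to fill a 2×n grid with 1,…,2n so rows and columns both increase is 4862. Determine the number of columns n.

9

Standard Young tableaux of shape 2×n are counted by C_n, and C_9 = 4862.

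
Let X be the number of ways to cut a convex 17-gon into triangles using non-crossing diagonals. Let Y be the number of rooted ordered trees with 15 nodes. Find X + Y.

12369285

A convex 17-gon is triangulated into 15 triangles, and the number of such triangulations is the Catalan number C_{17−2} = C_15. So X = C_15 = 9694845.
Rooted ordered (plane) trees on m nodes have m−1 edges and are counted by C_{m−1}; m = 15 gives C_14. So Y = C_14 = 2674440.
X + Y = 9694845 + 2674440 = 12369285.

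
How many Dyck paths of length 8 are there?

14

Paths of 4 up- and 4 down-steps that never dip below the axis are Dyck paths; their count is C_4.
C_4 = 14.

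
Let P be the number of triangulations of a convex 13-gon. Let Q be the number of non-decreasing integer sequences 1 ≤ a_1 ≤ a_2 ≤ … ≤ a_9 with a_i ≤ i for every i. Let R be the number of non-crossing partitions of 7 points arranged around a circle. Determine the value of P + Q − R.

63219

Triangulations of a convex m-gon are counted by C_{m−2}; with m = 13 this is C_11. So P = C_11 = 58786.
Such sub-staircase sequences of length n are counted by C_n; here n = 9. So Q = C_9 = 4862.
The non-crossing partitions of [7] form a lattice of size C_7. So R = C_7 = 429.
P + Q − R = 58786 + 4862 − 429 = 63219.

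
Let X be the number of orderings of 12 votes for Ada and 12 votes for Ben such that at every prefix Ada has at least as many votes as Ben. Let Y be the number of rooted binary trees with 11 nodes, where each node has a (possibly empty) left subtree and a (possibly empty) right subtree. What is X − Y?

Reading a vote for the leader as '(' and for the other as ')' turns such a sequence into a balanced string of 12 pairs, so the count is C_12. So X = C_12 = 208012.
Binary trees (left/right distinguished) on n nodes are counted by C_n; here n = 11. So Y = C_11 = 58786.
X − Y = 208012 − 58786 = 149226.

149226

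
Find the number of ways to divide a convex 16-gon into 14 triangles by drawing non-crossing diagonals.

The number of triangulations of a 16-gon is the Catalan number C_14 (index = sides − 2).
C_14 = 2674440.

2674440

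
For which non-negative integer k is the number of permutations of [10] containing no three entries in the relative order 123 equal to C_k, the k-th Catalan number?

Permutations of [n] avoiding any single length-3 pattern are counted by C_n; here n = 10.

10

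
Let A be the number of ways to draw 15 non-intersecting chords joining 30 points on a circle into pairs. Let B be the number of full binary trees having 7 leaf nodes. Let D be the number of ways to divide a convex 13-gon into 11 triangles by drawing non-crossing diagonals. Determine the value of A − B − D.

Non-crossing perfect matchings of 2n points on a circle are counted by C_n; with 30 points, n = 15. So A = C_15 = 9694845.
A full binary tree with L leaves has L−1 internal nodes and is counted by C_{L−1}; L = 7 gives C_6. So B = C_6 = 132.
A convex 13-gon is triangulated into 11 triangles, and the number of such triangulations is the Catalan number C_{13−2} = C_11. So D = C_11 = 58786.
A − B − D = 9694845 − 132 − 58786 = 9635927.

9635927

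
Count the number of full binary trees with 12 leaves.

58786

Full binary trees with 12 leaves have 12−1 = 11 internal nodes, so there are C_11 of them.
C_11 = C(22,11)/12 = 705432/12 = 58786.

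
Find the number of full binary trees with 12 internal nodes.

208012

The number of full binary trees on 12 internal nodes is the Catalan number C_12.
C_12 = C_11 · 2(2·11+1)/(11+2) = 58786 · 46/13 = 208012.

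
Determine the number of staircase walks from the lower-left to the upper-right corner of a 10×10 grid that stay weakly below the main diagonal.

16796

Monotone paths in an n×n grid that stay weakly below the diagonal are counted by C_n; here n = 10.
C_10 = C_9 · 2(2·9+1)/(9+2) = 4862 · 38/11 = 16796.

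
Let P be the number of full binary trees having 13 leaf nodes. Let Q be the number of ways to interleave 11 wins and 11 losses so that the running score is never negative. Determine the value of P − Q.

149226

Full binary trees with 13 leaves have 13−1 = 12 internal nodes, so there are C_12 of them. So P = C_12 = 208012.
Reading a vote for the leader as '(' and for the other as ')' turns such a sequence into a balanced string of 11 pairs, so the count is C_11. So Q = C_11 = 58786.
P − Q = 208012 − 58786 = 149226.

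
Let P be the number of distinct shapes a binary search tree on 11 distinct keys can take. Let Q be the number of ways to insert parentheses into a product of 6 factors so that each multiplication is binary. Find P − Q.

There are C_n binary search tree shapes on n keys; with n = 11 that is C_11. So P = C_11 = 58786.
Bracketing 6 factors into binary products is counted by C_{6−1} = C_5. So Q = C_5 = 42.
P − Q = 58786 − 42 = 58744.

58744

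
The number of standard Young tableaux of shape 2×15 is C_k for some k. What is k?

By the hook-length formula (or a Dyck-path bijection), SYT of shape 2×15 number C_15.

15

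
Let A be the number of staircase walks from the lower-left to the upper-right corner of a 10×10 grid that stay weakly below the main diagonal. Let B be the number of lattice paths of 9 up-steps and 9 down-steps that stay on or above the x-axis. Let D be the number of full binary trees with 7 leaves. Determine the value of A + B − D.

Sub-diagonal monotone paths from (0,0) to (10,10) biject with Dyck paths of semilength 10, giving C_10. So A = C_10 = 16796.
Paths of 9 up- and 9 down-steps that never dip below the axis are Dyck paths; their count is C_9. So B = C_9 = 4862.
Full binary trees with 7 leaves have 7−1 = 6 internal nodes, so there are C_6 of them. So D = C_6 = 132.
A + B − D = 16796 + 4862 − 132 = 21526.

21526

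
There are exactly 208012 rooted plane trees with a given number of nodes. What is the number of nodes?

Rooted ordered trees on m nodes are counted by C_{m−1}, and C_12 = 208012.
So the index is 12, and the number of nodes is 12 + 1 = 13.

13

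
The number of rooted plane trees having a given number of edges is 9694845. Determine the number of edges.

15

Rooted ordered trees with n edges are counted by C_n. Since C_15 = 9694845, the index is 15.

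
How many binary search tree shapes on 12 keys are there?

208012

There are C_n binary search tree shapes on n keys; with n = 12 that is C_12.
C_12 = C(24,12)/13 = 2704156/13 = 208012.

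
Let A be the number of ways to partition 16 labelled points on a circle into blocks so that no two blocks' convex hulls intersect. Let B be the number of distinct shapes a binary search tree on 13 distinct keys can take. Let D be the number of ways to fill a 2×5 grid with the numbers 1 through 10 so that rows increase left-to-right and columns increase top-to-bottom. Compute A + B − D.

36100528

The non-crossing partitions of [16] form a lattice of size C_16. So A = C_16 = 35357670.
Binary trees (left/right distinguished) on n nodes are counted by C_n; here n = 13. So B = C_13 = 742900.
Standard Young tableaux of shape 2×n are counted by C_n; here n = 5. So D = C_5 = 42.
A + B − D = 35357670 + 742900 − 42 = 36100528.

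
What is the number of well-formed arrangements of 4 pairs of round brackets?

With 4 pairs the number of balanced bracket strings is the Catalan number C_4.
C_4 = C_3 · 2(2·3+1)/(3+2) = 5 · 14/5 = 14.

14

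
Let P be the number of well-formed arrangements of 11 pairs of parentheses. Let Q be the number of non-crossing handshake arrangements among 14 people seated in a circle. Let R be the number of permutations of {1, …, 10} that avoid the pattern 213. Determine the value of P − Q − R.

41561

A balanced arrangement of 11 bracket pairs is a Dyck word of semilength 11, so the count is C_11. So P = C_11 = 58786.
Non-crossing handshake pairings of 2n people are counted by C_n; 14 people gives n = 7. So Q = C_7 = 429.
Permutations of [n] avoiding any single length-3 pattern are counted by C_n; here n = 10. So R = C_10 = 16796.
P − Q − R = 58786 − 429 − 16796 = 41561.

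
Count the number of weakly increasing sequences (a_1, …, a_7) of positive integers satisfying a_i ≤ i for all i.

429

Such sub-staircase sequences of length n are counted by C_n; here n = 7.
C_7 = C_6 · 2(2·6+1)/(6+2) = 132 · 26/8 = 429.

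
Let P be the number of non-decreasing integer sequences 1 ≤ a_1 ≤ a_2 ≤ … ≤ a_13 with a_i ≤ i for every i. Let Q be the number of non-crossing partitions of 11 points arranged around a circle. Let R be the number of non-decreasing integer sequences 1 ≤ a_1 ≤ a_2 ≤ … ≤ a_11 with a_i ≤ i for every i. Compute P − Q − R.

Such sub-staircase sequences of length n are counted by C_n; here n = 13. So P = C_13 = 742900.
Non-crossing partitions of an n-element set are counted by C_n; here n = 11. So Q = C_11 = 58786.
Such sub-staircase sequences of length n are counted by C_n; here n = 11. So R = C_11 = 58786.
P − Q − R = 742900 − 58786 − 58786 = 625328.

625328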